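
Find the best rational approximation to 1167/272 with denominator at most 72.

Expand x = 1167/272 as a continued fraction with the Euclidean algorithm:
  1167 = 4*272 + 79, so a_0 = 4.
  272 = 3*79 + 35, so a_1 = 3.
  79 = 2*35 + 9, so a_2 = 2.
  35 = 3*9 + 8, so a_3 = 3.
  9 = 1*8 + 1, so a_4 = 1.
  8 = 8*1 + 0, so a_5 = 8.
so x = [4; 3, 2, 3, 1, 8].
Convergents (p_i = a_i*p_{i-1} + p_{i-2}, q_i = a_i*q_{i-1} + q_{i-2} with p_{-2}=0, p_{-1}=1, q_{-2}=1, q_{-1}=0), until the denominator exceeds 72:
  i=0: a_0=4, p_0 = 4*1 + 0 = 4, q_0 = 4*0 + 1 = 1.
  i=1: a_1=3, p_1 = 3*4 + 1 = 13, q_1 = 3*1 + 0 = 3.
  i=2: a_2=2, p_2 = 2*13 + 4 = 30, q_2 = 2*3 + 1 = 7.
  i=3: a_3=3, p_3 = 3*30 + 13 = 103, q_3 = 3*7 + 3 = 24.
  i=4: a_4=1, p_4 = 1*103 + 30 = 133, q_4 = 1*24 + 7 = 31.
  i=5: a_5=8, p_5 = 8*133 + 103 = 1167, q_5 = 8*31 + 24 = 272.
q_5 = 272 > 72, so the last convergent with denominator <= 72 is p_4/q_4 = 133/31.
The closest fraction with denominator <= 72 is either p_4/q_4 or the intermediate fraction (k*p_4 + p_3)/(k*q_4 + q_3) with the largest k >= 1 whose denominator stays <= 72; these approach x as k grows, and every other convergent or intermediate fraction in range is farther away.
Largest k: floor((72 - q_3)/q_4) = floor((72 - 24)/31) = 1.
That gives (1*133 + 103)/(1*31 + 24) = 236/55.
Compare the errors: |x - 133/31| = |1167*31 - 133*272|/(272*31) = 1/8432, and |x - 236/55| = |1167*55 - 236*272|/(272*55) = 7/14960.
Cross-multiplying, 1*14960 = 14960 < 59024 = 7*8432, so 1/8432 is smaller: the convergent 133/31 is closer to x than 236/55.

133/31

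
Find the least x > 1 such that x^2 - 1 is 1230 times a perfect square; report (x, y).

First expand sqrt(1230) as a continued fraction. With x_i = (sqrt(1230) + m_i)/d_i and (m_0, d_0) = (0, 1): a_0 = floor(sqrt(1230)) = 35, since 35^2 = 1225 <= 1230 < 1296 = 36^2.
Iterate m_{i+1} = d_i*a_i - m_i, d_{i+1} = (1230 - m_{i+1}^2)/d_i, a_{i+1} = floor((a_0 + m_{i+1})/d_{i+1}):
  m_1 = 1*35 - 0 = 35, d_1 = (1230 - 35^2)/1 = 5/1 = 5, a_1 = floor((35 + 35)/5) = 14.
  m_2 = 5*14 - 35 = 35, d_2 = (1230 - 35^2)/5 = 5/5 = 1, a_2 = floor((35 + 35)/1) = 70.
  m_3 = 1*70 - 35 = 35, d_3 = (1230 - 35^2)/1 = 5/1 = 5: (m_3, d_3) = (m_1, d_1) = (35, 5), so from here the quotients repeat a_1, a_2; the period length is 2.
So sqrt(1230) = [35; (14, 70)] with period length k = 2.
k is even, so the fundamental solution of x^2 - 1230y^2 = 1 is (p_{k-1}, q_{k-1}) = (p_1, q_1); compute convergents through index 1.
Convergents (p_i = a_i*p_{i-1} + p_{i-2}, q_i = a_i*q_{i-1} + q_{i-2} with p_{-2}=0, p_{-1}=1, q_{-2}=1, q_{-1}=0):
  i=0: a_0=35, p_0 = 35*1 + 0 = 35, q_0 = 35*0 + 1 = 1.
  i=1: a_1=14, p_1 = 14*35 + 1 = 491, q_1 = 14*1 + 0 = 14.
Check: 491^2 - 1230*14^2 = 241081 - 241080 = 1, so (x, y) = (491, 14) solves the equation, and by the theorem it is the least positive solution.

(x, y) = (491, 14)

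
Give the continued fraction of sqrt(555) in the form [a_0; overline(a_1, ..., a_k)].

Write x_i = (sqrt(555) + m_i)/d_i with (m_0, d_0) = (0, 1). a_0 = floor(sqrt(555)) = 23, since 23^2 = 529 <= 555 < 576 = 24^2.
Iterate m_{i+1} = d_i*a_i - m_i, d_{i+1} = (555 - m_{i+1}^2)/d_i, a_{i+1} = floor((a_0 + m_{i+1})/d_{i+1}):
  m_1 = 1*23 - 0 = 23, d_1 = (555 - 23^2)/1 = 26/1 = 26, a_1 = floor((23 + 23)/26) = 1.
  m_2 = 26*1 - 23 = 3, d_2 = (555 - 3^2)/26 = 546/26 = 21, a_2 = floor((23 + 3)/21) = 1.
  m_3 = 21*1 - 3 = 18, d_3 = (555 - 18^2)/21 = 231/21 = 11, a_3 = floor((23 + 18)/11) = 3.
  m_4 = 11*3 - 18 = 15, d_4 = (555 - 15^2)/11 = 330/11 = 30, a_4 = floor((23 + 15)/30) = 1.
  m_5 = 30*1 - 15 = 15, d_5 = (555 - 15^2)/30 = 330/30 = 11, a_5 = floor((23 + 15)/11) = 3.
  m_6 = 11*3 - 15 = 18, d_6 = (555 - 18^2)/11 = 231/11 = 21, a_6 = floor((23 + 18)/21) = 1.
  m_7 = 21*1 - 18 = 3, d_7 = (555 - 3^2)/21 = 546/21 = 26, a_7 = floor((23 + 3)/26) = 1.
  m_8 = 26*1 - 3 = 23, d_8 = (555 - 23^2)/26 = 26/26 = 1, a_8 = floor((23 + 23)/1) = 46.
  m_9 = 1*46 - 23 = 23, d_9 = (555 - 23^2)/1 = 26/1 = 26: (m_9, d_9) = (m_1, d_1) = (23, 26), so from here the quotients repeat a_1, ..., a_8; the period length is 8.
Hence the expansion of sqrt(555) is a_0 = 23 followed by the repeating block 1, 1, 3, 1, 3, 1, 1, 46 (period 8).

[23; overline(1, 1, 3, 1, 3, 1, 1, 46)]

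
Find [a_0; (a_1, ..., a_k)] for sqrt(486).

[22; (22, 44)]

Write x_i = (sqrt(486) + m_i)/d_i with (m_0, d_0) = (0, 1). a_0 = floor(sqrt(486)) = 22, since 22^2 = 484 <= 486 < 529 = 23^2.
Iterate m_{i+1} = d_i*a_i - m_i, d_{i+1} = (486 - m_{i+1}^2)/d_i, a_{i+1} = floor((a_0 + m_{i+1})/d_{i+1}):
  m_1 = 1*22 - 0 = 22, d_1 = (486 - 22^2)/1 = 2/1 = 2, a_1 = floor((22 + 22)/2) = 22.
  m_2 = 2*22 - 22 = 22, d_2 = (486 - 22^2)/2 = 2/2 = 1, a_2 = floor((22 + 22)/1) = 44.
  m_3 = 1*44 - 22 = 22, d_3 = (486 - 22^2)/1 = 2/1 = 2: (m_3, d_3) = (m_1, d_1) = (22, 2), so from here the quotients repeat a_1, a_2; the period length is 2.
Hence the expansion of sqrt(486) is a_0 = 22 followed by the repeating block 22, 44 (period 2).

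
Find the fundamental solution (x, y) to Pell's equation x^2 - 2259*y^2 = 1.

First expand sqrt(2259) as a continued fraction. With x_i = (sqrt(2259) + m_i)/d_i and (m_0, d_0) = (0, 1): a_0 = floor(sqrt(2259)) = 47, since 47^2 = 2209 <= 2259 < 2304 = 48^2.
Iterate m_{i+1} = d_i*a_i - m_i, d_{i+1} = (2259 - m_{i+1}^2)/d_i, a_{i+1} = floor((a_0 + m_{i+1})/d_{i+1}):
  m_1 = 1*47 - 0 = 47, d_1 = (2259 - 47^2)/1 = 50/1 = 50, a_1 = floor((47 + 47)/50) = 1.
  m_2 = 50*1 - 47 = 3, d_2 = (2259 - 3^2)/50 = 2250/50 = 45, a_2 = floor((47 + 3)/45) = 1.
  m_3 = 45*1 - 3 = 42, d_3 = (2259 - 42^2)/45 = 495/45 = 11, a_3 = floor((47 + 42)/11) = 8.
  m_4 = 11*8 - 42 = 46, d_4 = (2259 - 46^2)/11 = 143/11 = 13, a_4 = floor((47 + 46)/13) = 7.
  m_5 = 13*7 - 46 = 45, d_5 = (2259 - 45^2)/13 = 234/13 = 18, a_5 = floor((47 + 45)/18) = 5.
  m_6 = 18*5 - 45 = 45, d_6 = (2259 - 45^2)/18 = 234/18 = 13, a_6 = floor((47 + 45)/13) = 7.
  m_7 = 13*7 - 45 = 46, d_7 = (2259 - 46^2)/13 = 143/13 = 11, a_7 = floor((47 + 46)/11) = 8.
  m_8 = 11*8 - 46 = 42, d_8 = (2259 - 42^2)/11 = 495/11 = 45, a_8 = floor((47 + 42)/45) = 1.
  m_9 = 45*1 - 42 = 3, d_9 = (2259 - 3^2)/45 = 2250/45 = 50, a_9 = floor((47 + 3)/50) = 1.
  m_10 = 50*1 - 3 = 47, d_10 = (2259 - 47^2)/50 = 50/50 = 1, a_10 = floor((47 + 47)/1) = 94.
  m_11 = 1*94 - 47 = 47, d_11 = (2259 - 47^2)/1 = 50/1 = 50: (m_11, d_11) = (m_1, d_1) = (47, 50), so from here the quotients repeat a_1, ..., a_10; the period length is 10.
So sqrt(2259) = [47; (1, 1, 8, 7, 5, 7, 8, 1, 1, 94)] with period length k = 10.
k is even, so the fundamental solution of x^2 - 2259y^2 = 1 is (p_{k-1}, q_{k-1}) = (p_9, q_9); compute convergents through index 9.
Convergents (p_i = a_i*p_{i-1} + p_{i-2}, q_i = a_i*q_{i-1} + q_{i-2} with p_{-2}=0, p_{-1}=1, q_{-2}=1, q_{-1}=0):
  i=0: a_0=47, p_0 = 47*1 + 0 = 47, q_0 = 47*0 + 1 = 1.
  i=1: a_1=1, p_1 = 1*47 + 1 = 48, q_1 = 1*1 + 0 = 1.
  i=2: a_2=1, p_2 = 1*48 + 47 = 95, q_2 = 1*1 + 1 = 2.
  i=3: a_3=8, p_3 = 8*95 + 48 = 808, q_3 = 8*2 + 1 = 17.
  i=4: a_4=7, p_4 = 7*808 + 95 = 5751, q_4 = 7*17 + 2 = 121.
  i=5: a_5=5, p_5 = 5*5751 + 808 = 29563, q_5 = 5*121 + 17 = 622.
  i=6: a_6=7, p_6 = 7*29563 + 5751 = 212692, q_6 = 7*622 + 121 = 4475.
  i=7: a_7=8, p_7 = 8*212692 + 29563 = 1731099, q_7 = 8*4475 + 622 = 36422.
  i=8: a_8=1, p_8 = 1*1731099 + 212692 = 1943791, q_8 = 1*36422 + 4475 = 40897.
  i=9: a_9=1, p_9 = 1*1943791 + 1731099 = 3674890, q_9 = 1*40897 + 36422 = 77319.
Check: 3674890^2 - 2259*77319^2 = 13504816512100 - 13504816512099 = 1, so (x, y) = (3674890, 77319) solves the equation, and by the theorem it is the least positive solution.

(x, y) = (3674890, 77319)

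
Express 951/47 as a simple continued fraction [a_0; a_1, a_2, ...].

Run the Euclidean algorithm on 951 and 47; the successive quotients are the partial quotients a_0, a_1, ... (each step inverts the fractional part left over by the previous one):
  951 = 20*47 + 11, so a_0 = 20.
  47 = 4*11 + 3, so a_1 = 4.
  11 = 3*3 + 2, so a_2 = 3.
  3 = 1*2 + 1, so a_3 = 1.
  2 = 2*1 + 0, so a_4 = 2.
The remainder reaches 0 after 5 divisions, so the expansion has 5 partial quotients, read off in order.

[20; 4, 3, 1, 2]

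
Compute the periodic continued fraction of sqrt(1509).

[38; (1, 5, 2, 18, 1, 24, 1, 18, 2, 5, 1, 76)]

Write x_i = (sqrt(1509) + m_i)/d_i with (m_0, d_0) = (0, 1). a_0 = floor(sqrt(1509)) = 38, since 38^2 = 1444 <= 1509 < 1521 = 39^2.
Iterate m_{i+1} = d_i*a_i - m_i, d_{i+1} = (1509 - m_{i+1}^2)/d_i, a_{i+1} = floor((a_0 + m_{i+1})/d_{i+1}):
  m_1 = 1*38 - 0 = 38, d_1 = (1509 - 38^2)/1 = 65/1 = 65, a_1 = floor((38 + 38)/65) = 1.
  m_2 = 65*1 - 38 = 27, d_2 = (1509 - 27^2)/65 = 780/65 = 12, a_2 = floor((38 + 27)/12) = 5.
  m_3 = 12*5 - 27 = 33, d_3 = (1509 - 33^2)/12 = 420/12 = 35, a_3 = floor((38 + 33)/35) = 2.
  m_4 = 35*2 - 33 = 37, d_4 = (1509 - 37^2)/35 = 140/35 = 4, a_4 = floor((38 + 37)/4) = 18.
  m_5 = 4*18 - 37 = 35, d_5 = (1509 - 35^2)/4 = 284/4 = 71, a_5 = floor((38 + 35)/71) = 1.
  m_6 = 71*1 - 35 = 36, d_6 = (1509 - 36^2)/71 = 213/71 = 3, a_6 = floor((38 + 36)/3) = 24.
  m_7 = 3*24 - 36 = 36, d_7 = (1509 - 36^2)/3 = 213/3 = 71, a_7 = floor((38 + 36)/71) = 1.
  m_8 = 71*1 - 36 = 35, d_8 = (1509 - 35^2)/71 = 284/71 = 4, a_8 = floor((38 + 35)/4) = 18.
  m_9 = 4*18 - 35 = 37, d_9 = (1509 - 37^2)/4 = 140/4 = 35, a_9 = floor((38 + 37)/35) = 2.
  m_10 = 35*2 - 37 = 33, d_10 = (1509 - 33^2)/35 = 420/35 = 12, a_10 = floor((38 + 33)/12) = 5.
  m_11 = 12*5 - 33 = 27, d_11 = (1509 - 27^2)/12 = 780/12 = 65, a_11 = floor((38 + 27)/65) = 1.
  m_12 = 65*1 - 27 = 38, d_12 = (1509 - 38^2)/65 = 65/65 = 1, a_12 = floor((38 + 38)/1) = 76.
  m_13 = 1*76 - 38 = 38, d_13 = (1509 - 38^2)/1 = 65/1 = 65: (m_13, d_13) = (m_1, d_1) = (38, 65), so from here the quotients repeat a_1, ..., a_12; the period length is 12.
Hence the expansion of sqrt(1509) is a_0 = 38 followed by the repeating block 1, 5, 2, 18, 1, 24, 1, 18, 2, 5, 1, 76 (period 12).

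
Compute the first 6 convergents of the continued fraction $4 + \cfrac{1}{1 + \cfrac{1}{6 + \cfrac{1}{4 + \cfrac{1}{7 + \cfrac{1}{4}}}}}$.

4/1, 5/1, 34/7, 141/29, 1021/210, 4225/869

Using the convergent recurrence p_i = a_i*p_{i-1} + p_{i-2}, q_i = a_i*q_{i-1} + q_{i-2} with p_{-2}=0, p_{-1}=1, q_{-2}=1, q_{-1}=0:
  i=0: a_0=4, p_0 = 4*1 + 0 = 4, q_0 = 4*0 + 1 = 1.
  i=1: a_1=1, p_1 = 1*4 + 1 = 5, q_1 = 1*1 + 0 = 1.
  i=2: a_2=6, p_2 = 6*5 + 4 = 34, q_2 = 6*1 + 1 = 7.
  i=3: a_3=4, p_3 = 4*34 + 5 = 141, q_3 = 4*7 + 1 = 29.
  i=4: a_4=7, p_4 = 7*141 + 34 = 1021, q_4 = 7*29 + 7 = 210.
  i=5: a_5=4, p_5 = 4*1021 + 141 = 4225, q_5 = 4*210 + 29 = 869.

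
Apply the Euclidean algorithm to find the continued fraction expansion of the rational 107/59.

Run the Euclidean algorithm on 107 and 59; the successive quotients are the partial quotients a_0, a_1, ... (each step inverts the fractional part left over by the previous one):
  107 = 1*59 + 48, so a_0 = 1.
  59 = 1*48 + 11, so a_1 = 1.
  48 = 4*11 + 4, so a_2 = 4.
  11 = 2*4 + 3, so a_3 = 2.
  4 = 1*3 + 1, so a_4 = 1.
  3 = 3*1 + 0, so a_5 = 3.
The remainder reaches 0 after 6 divisions, so the expansion has 6 partial quotients, read off in order.

[1; 1, 4, 2, 1, 3]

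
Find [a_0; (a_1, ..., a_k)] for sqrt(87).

[9; (3, 18)]

Write x_i = (sqrt(87) + m_i)/d_i with (m_0, d_0) = (0, 1). a_0 = floor(sqrt(87)) = 9, since 9^2 = 81 <= 87 < 100 = 10^2.
Iterate m_{i+1} = d_i*a_i - m_i, d_{i+1} = (87 - m_{i+1}^2)/d_i, a_{i+1} = floor((a_0 + m_{i+1})/d_{i+1}):
  m_1 = 1*9 - 0 = 9, d_1 = (87 - 9^2)/1 = 6/1 = 6, a_1 = floor((9 + 9)/6) = 3.
  m_2 = 6*3 - 9 = 9, d_2 = (87 - 9^2)/6 = 6/6 = 1, a_2 = floor((9 + 9)/1) = 18.
  m_3 = 1*18 - 9 = 9, d_3 = (87 - 9^2)/1 = 6/1 = 6: (m_3, d_3) = (m_1, d_1) = (9, 6), so from here the quotients repeat a_1, a_2; the period length is 2.
Hence the expansion of sqrt(87) is a_0 = 9 followed by the repeating block 3, 18 (period 2).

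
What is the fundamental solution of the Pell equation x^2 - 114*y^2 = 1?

First expand sqrt(114) as a continued fraction. With x_i = (sqrt(114) + m_i)/d_i and (m_0, d_0) = (0, 1): a_0 = floor(sqrt(114)) = 10, since 10^2 = 100 <= 114 < 121 = 11^2.
Iterate m_{i+1} = d_i*a_i - m_i, d_{i+1} = (114 - m_{i+1}^2)/d_i, a_{i+1} = floor((a_0 + m_{i+1})/d_{i+1}):
  m_1 = 1*10 - 0 = 10, d_1 = (114 - 10^2)/1 = 14/1 = 14, a_1 = floor((10 + 10)/14) = 1.
  m_2 = 14*1 - 10 = 4, d_2 = (114 - 4^2)/14 = 98/14 = 7, a_2 = floor((10 + 4)/7) = 2.
  m_3 = 7*2 - 4 = 10, d_3 = (114 - 10^2)/7 = 14/7 = 2, a_3 = floor((10 + 10)/2) = 10.
  m_4 = 2*10 - 10 = 10, d_4 = (114 - 10^2)/2 = 14/2 = 7, a_4 = floor((10 + 10)/7) = 2.
  m_5 = 7*2 - 10 = 4, d_5 = (114 - 4^2)/7 = 98/7 = 14, a_5 = floor((10 + 4)/14) = 1.
  m_6 = 14*1 - 4 = 10, d_6 = (114 - 10^2)/14 = 14/14 = 1, a_6 = floor((10 + 10)/1) = 20.
  m_7 = 1*20 - 10 = 10, d_7 = (114 - 10^2)/1 = 14/1 = 14: (m_7, d_7) = (m_1, d_1) = (10, 14), so from here the quotients repeat a_1, ..., a_6; the period length is 6.
So sqrt(114) = [10; (1, 2, 10, 2, 1, 20)] with period length k = 6.
k is even, so the fundamental solution of x^2 - 114y^2 = 1 is (p_{k-1}, q_{k-1}) = (p_5, q_5); compute convergents through index 5.
Convergents (p_i = a_i*p_{i-1} + p_{i-2}, q_i = a_i*q_{i-1} + q_{i-2} with p_{-2}=0, p_{-1}=1, q_{-2}=1, q_{-1}=0):
  i=0: a_0=10, p_0 = 10*1 + 0 = 10, q_0 = 10*0 + 1 = 1.
  i=1: a_1=1, p_1 = 1*10 + 1 = 11, q_1 = 1*1 + 0 = 1.
  i=2: a_2=2, p_2 = 2*11 + 10 = 32, q_2 = 2*1 + 1 = 3.
  i=3: a_3=10, p_3 = 10*32 + 11 = 331, q_3 = 10*3 + 1 = 31.
  i=4: a_4=2, p_4 = 2*331 + 32 = 694, q_4 = 2*31 + 3 = 65.
  i=5: a_5=1, p_5 = 1*694 + 331 = 1025, q_5 = 1*65 + 31 = 96.
Check: 1025^2 - 114*96^2 = 1050625 - 1050624 = 1, so (x, y) = (1025, 96) solves the equation, and by the theorem it is the least positive solution.

(x, y) = (1025, 96)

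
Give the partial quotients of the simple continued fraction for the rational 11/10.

Run the Euclidean algorithm on 11 and 10; the successive quotients are the partial quotients a_0, a_1, ... (each step inverts the fractional part left over by the previous one):
  11 = 1*10 + 1, so a_0 = 1.
  10 = 10*1 + 0, so a_1 = 10.
The remainder reaches 0 after 2 divisions, so the expansion has 2 partial quotients, read off in order.

[1; 10]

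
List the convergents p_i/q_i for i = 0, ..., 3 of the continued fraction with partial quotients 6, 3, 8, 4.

6/1, 19/3, 158/25, 651/103

Using the convergent recurrence p_i = a_i*p_{i-1} + p_{i-2}, q_i = a_i*q_{i-1} + q_{i-2} with p_{-2}=0, p_{-1}=1, q_{-2}=1, q_{-1}=0:
  i=0: a_0=6, p_0 = 6*1 + 0 = 6, q_0 = 6*0 + 1 = 1.
  i=1: a_1=3, p_1 = 3*6 + 1 = 19, q_1 = 3*1 + 0 = 3.
  i=2: a_2=8, p_2 = 8*19 + 6 = 158, q_2 = 8*3 + 1 = 25.
  i=3: a_3=4, p_3 = 4*158 + 19 = 651, q_3 = 4*25 + 3 = 103.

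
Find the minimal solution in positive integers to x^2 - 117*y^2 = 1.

First expand sqrt(117) as a continued fraction. With x_i = (sqrt(117) + m_i)/d_i and (m_0, d_0) = (0, 1): a_0 = floor(sqrt(117)) = 10, since 10^2 = 100 <= 117 < 121 = 11^2.
Iterate m_{i+1} = d_i*a_i - m_i, d_{i+1} = (117 - m_{i+1}^2)/d_i, a_{i+1} = floor((a_0 + m_{i+1})/d_{i+1}):
  m_1 = 1*10 - 0 = 10, d_1 = (117 - 10^2)/1 = 17/1 = 17, a_1 = floor((10 + 10)/17) = 1.
  m_2 = 17*1 - 10 = 7, d_2 = (117 - 7^2)/17 = 68/17 = 4, a_2 = floor((10 + 7)/4) = 4.
  m_3 = 4*4 - 7 = 9, d_3 = (117 - 9^2)/4 = 36/4 = 9, a_3 = floor((10 + 9)/9) = 2.
  m_4 = 9*2 - 9 = 9, d_4 = (117 - 9^2)/9 = 36/9 = 4, a_4 = floor((10 + 9)/4) = 4.
  m_5 = 4*4 - 9 = 7, d_5 = (117 - 7^2)/4 = 68/4 = 17, a_5 = floor((10 + 7)/17) = 1.
  m_6 = 17*1 - 7 = 10, d_6 = (117 - 10^2)/17 = 17/17 = 1, a_6 = floor((10 + 10)/1) = 20.
  m_7 = 1*20 - 10 = 10, d_7 = (117 - 10^2)/1 = 17/1 = 17: (m_7, d_7) = (m_1, d_1) = (10, 17), so from here the quotients repeat a_1, ..., a_6; the period length is 6.
So sqrt(117) = [10; (1, 4, 2, 4, 1, 20)] with period length k = 6.
k is even, so the fundamental solution of x^2 - 117y^2 = 1 is (p_{k-1}, q_{k-1}) = (p_5, q_5); compute convergents through index 5.
Convergents (p_i = a_i*p_{i-1} + p_{i-2}, q_i = a_i*q_{i-1} + q_{i-2} with p_{-2}=0, p_{-1}=1, q_{-2}=1, q_{-1}=0):
  i=0: a_0=10, p_0 = 10*1 + 0 = 10, q_0 = 10*0 + 1 = 1.
  i=1: a_1=1, p_1 = 1*10 + 1 = 11, q_1 = 1*1 + 0 = 1.
  i=2: a_2=4, p_2 = 4*11 + 10 = 54, q_2 = 4*1 + 1 = 5.
  i=3: a_3=2, p_3 = 2*54 + 11 = 119, q_3 = 2*5 + 1 = 11.
  i=4: a_4=4, p_4 = 4*119 + 54 = 530, q_4 = 4*11 + 5 = 49.
  i=5: a_5=1, p_5 = 1*530 + 119 = 649, q_5 = 1*49 + 11 = 60.
Check: 649^2 - 117*60^2 = 421201 - 421200 = 1, so (x, y) = (649, 60) solves the equation, and by the theorem it is the least positive solution.

(x, y) = (649, 60)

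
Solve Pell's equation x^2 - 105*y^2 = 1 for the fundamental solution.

First expand sqrt(105) as a continued fraction. With x_i = (sqrt(105) + m_i)/d_i and (m_0, d_0) = (0, 1): a_0 = floor(sqrt(105)) = 10, since 10^2 = 100 <= 105 < 121 = 11^2.
Iterate m_{i+1} = d_i*a_i - m_i, d_{i+1} = (105 - m_{i+1}^2)/d_i, a_{i+1} = floor((a_0 + m_{i+1})/d_{i+1}):
  m_1 = 1*10 - 0 = 10, d_1 = (105 - 10^2)/1 = 5/1 = 5, a_1 = floor((10 + 10)/5) = 4.
  m_2 = 5*4 - 10 = 10, d_2 = (105 - 10^2)/5 = 5/5 = 1, a_2 = floor((10 + 10)/1) = 20.
  m_3 = 1*20 - 10 = 10, d_3 = (105 - 10^2)/1 = 5/1 = 5: (m_3, d_3) = (m_1, d_1) = (10, 5), so from here the quotients repeat a_1, a_2; the period length is 2.
So sqrt(105) = [10; (4, 20)] with period length k = 2.
k is even, so the fundamental solution of x^2 - 105y^2 = 1 is (p_{k-1}, q_{k-1}) = (p_1, q_1); compute convergents through index 1.
Convergents (p_i = a_i*p_{i-1} + p_{i-2}, q_i = a_i*q_{i-1} + q_{i-2} with p_{-2}=0, p_{-1}=1, q_{-2}=1, q_{-1}=0):
  i=0: a_0=10, p_0 = 10*1 + 0 = 10, q_0 = 10*0 + 1 = 1.
  i=1: a_1=4, p_1 = 4*10 + 1 = 41, q_1 = 4*1 + 0 = 4.
Check: 41^2 - 105*4^2 = 1681 - 1680 = 1, so (x, y) = (41, 4) solves the equation, and by the theorem it is the least positive solution.

(x, y) = (41, 4)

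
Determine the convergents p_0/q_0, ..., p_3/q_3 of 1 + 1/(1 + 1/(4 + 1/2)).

Using the convergent recurrence p_i = a_i*p_{i-1} + p_{i-2}, q_i = a_i*q_{i-1} + q_{i-2} with p_{-2}=0, p_{-1}=1, q_{-2}=1, q_{-1}=0:
  i=0: a_0=1, p_0 = 1*1 + 0 = 1, q_0 = 1*0 + 1 = 1.
  i=1: a_1=1, p_1 = 1*1 + 1 = 2, q_1 = 1*1 + 0 = 1.
  i=2: a_2=4, p_2 = 4*2 + 1 = 9, q_2 = 4*1 + 1 = 5.
  i=3: a_3=2, p_3 = 2*9 + 2 = 20, q_3 = 2*5 + 1 = 11.

1/1, 2/1, 9/5, 20/11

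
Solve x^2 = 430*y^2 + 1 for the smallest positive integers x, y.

First expand sqrt(430) as a continued fraction. With x_i = (sqrt(430) + m_i)/d_i and (m_0, d_0) = (0, 1): a_0 = floor(sqrt(430)) = 20, since 20^2 = 400 <= 430 < 441 = 21^2.
Iterate m_{i+1} = d_i*a_i - m_i, d_{i+1} = (430 - m_{i+1}^2)/d_i, a_{i+1} = floor((a_0 + m_{i+1})/d_{i+1}):
  m_1 = 1*20 - 0 = 20, d_1 = (430 - 20^2)/1 = 30/1 = 30, a_1 = floor((20 + 20)/30) = 1.
  m_2 = 30*1 - 20 = 10, d_2 = (430 - 10^2)/30 = 330/30 = 11, a_2 = floor((20 + 10)/11) = 2.
  m_3 = 11*2 - 10 = 12, d_3 = (430 - 12^2)/11 = 286/11 = 26, a_3 = floor((20 + 12)/26) = 1.
  m_4 = 26*1 - 12 = 14, d_4 = (430 - 14^2)/26 = 234/26 = 9, a_4 = floor((20 + 14)/9) = 3.
  m_5 = 9*3 - 14 = 13, d_5 = (430 - 13^2)/9 = 261/9 = 29, a_5 = floor((20 + 13)/29) = 1.
  m_6 = 29*1 - 13 = 16, d_6 = (430 - 16^2)/29 = 174/29 = 6, a_6 = floor((20 + 16)/6) = 6.
  m_7 = 6*6 - 16 = 20, d_7 = (430 - 20^2)/6 = 30/6 = 5, a_7 = floor((20 + 20)/5) = 8.
  m_8 = 5*8 - 20 = 20, d_8 = (430 - 20^2)/5 = 30/5 = 6, a_8 = floor((20 + 20)/6) = 6.
  m_9 = 6*6 - 20 = 16, d_9 = (430 - 16^2)/6 = 174/6 = 29, a_9 = floor((20 + 16)/29) = 1.
  m_10 = 29*1 - 16 = 13, d_10 = (430 - 13^2)/29 = 261/29 = 9, a_10 = floor((20 + 13)/9) = 3.
  m_11 = 9*3 - 13 = 14, d_11 = (430 - 14^2)/9 = 234/9 = 26, a_11 = floor((20 + 14)/26) = 1.
  m_12 = 26*1 - 14 = 12, d_12 = (430 - 12^2)/26 = 286/26 = 11, a_12 = floor((20 + 12)/11) = 2.
  m_13 = 11*2 - 12 = 10, d_13 = (430 - 10^2)/11 = 330/11 = 30, a_13 = floor((20 + 10)/30) = 1.
  m_14 = 30*1 - 10 = 20, d_14 = (430 - 20^2)/30 = 30/30 = 1, a_14 = floor((20 + 20)/1) = 40.
  m_15 = 1*40 - 20 = 20, d_15 = (430 - 20^2)/1 = 30/1 = 30: (m_15, d_15) = (m_1, d_1) = (20, 30), so from here the quotients repeat a_1, ..., a_14; the period length is 14.
So sqrt(430) = [20; (1, 2, 1, 3, 1, 6, 8, 6, 1, 3, 1, 2, 1, 40)] with period length k = 14.
k is even, so the fundamental solution of x^2 - 430y^2 = 1 is (p_{k-1}, q_{k-1}) = (p_13, q_13); compute convergents through index 13.
Convergents (p_i = a_i*p_{i-1} + p_{i-2}, q_i = a_i*q_{i-1} + q_{i-2} with p_{-2}=0, p_{-1}=1, q_{-2}=1, q_{-1}=0):
  i=0: a_0=20, p_0 = 20*1 + 0 = 20, q_0 = 20*0 + 1 = 1.
  i=1: a_1=1, p_1 = 1*20 + 1 = 21, q_1 = 1*1 + 0 = 1.
  i=2: a_2=2, p_2 = 2*21 + 20 = 62, q_2 = 2*1 + 1 = 3.
  i=3: a_3=1, p_3 = 1*62 + 21 = 83, q_3 = 1*3 + 1 = 4.
  i=4: a_4=3, p_4 = 3*83 + 62 = 311, q_4 = 3*4 + 3 = 15.
  i=5: a_5=1, p_5 = 1*311 + 83 = 394, q_5 = 1*15 + 4 = 19.
  i=6: a_6=6, p_6 = 6*394 + 311 = 2675, q_6 = 6*19 + 15 = 129.
  i=7: a_7=8, p_7 = 8*2675 + 394 = 21794, q_7 = 8*129 + 19 = 1051.
  i=8: a_8=6, p_8 = 6*21794 + 2675 = 133439, q_8 = 6*1051 + 129 = 6435.
  i=9: a_9=1, p_9 = 1*133439 + 21794 = 155233, q_9 = 1*6435 + 1051 = 7486.
  i=10: a_10=3, p_10 = 3*155233 + 133439 = 599138, q_10 = 3*7486 + 6435 = 28893.
  i=11: a_11=1, p_11 = 1*599138 + 155233 = 754371, q_11 = 1*28893 + 7486 = 36379.
  i=12: a_12=2, p_12 = 2*754371 + 599138 = 2107880, q_12 = 2*36379 + 28893 = 101651.
  i=13: a_13=1, p_13 = 1*2107880 + 754371 = 2862251, q_13 = 1*101651 + 36379 = 138030.
Check: 2862251^2 - 430*138030^2 = 8192480787001 - 8192480787000 = 1, so (x, y) = (2862251, 138030) solves the equation, and by the theorem it is the least positive solution.

(x, y) = (2862251, 138030)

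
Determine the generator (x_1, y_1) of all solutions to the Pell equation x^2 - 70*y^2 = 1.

First expand sqrt(70) as a continued fraction. With x_i = (sqrt(70) + m_i)/d_i and (m_0, d_0) = (0, 1): a_0 = floor(sqrt(70)) = 8, since 8^2 = 64 <= 70 < 81 = 9^2.
Iterate m_{i+1} = d_i*a_i - m_i, d_{i+1} = (70 - m_{i+1}^2)/d_i, a_{i+1} = floor((a_0 + m_{i+1})/d_{i+1}):
  m_1 = 1*8 - 0 = 8, d_1 = (70 - 8^2)/1 = 6/1 = 6, a_1 = floor((8 + 8)/6) = 2.
  m_2 = 6*2 - 8 = 4, d_2 = (70 - 4^2)/6 = 54/6 = 9, a_2 = floor((8 + 4)/9) = 1.
  m_3 = 9*1 - 4 = 5, d_3 = (70 - 5^2)/9 = 45/9 = 5, a_3 = floor((8 + 5)/5) = 2.
  m_4 = 5*2 - 5 = 5, d_4 = (70 - 5^2)/5 = 45/5 = 9, a_4 = floor((8 + 5)/9) = 1.
  m_5 = 9*1 - 5 = 4, d_5 = (70 - 4^2)/9 = 54/9 = 6, a_5 = floor((8 + 4)/6) = 2.
  m_6 = 6*2 - 4 = 8, d_6 = (70 - 8^2)/6 = 6/6 = 1, a_6 = floor((8 + 8)/1) = 16.
  m_7 = 1*16 - 8 = 8, d_7 = (70 - 8^2)/1 = 6/1 = 6: (m_7, d_7) = (m_1, d_1) = (8, 6), so from here the quotients repeat a_1, ..., a_6; the period length is 6.
So sqrt(70) = [8; (2, 1, 2, 1, 2, 16)] with period length k = 6.
k is even, so the fundamental solution of x^2 - 70y^2 = 1 is (p_{k-1}, q_{k-1}) = (p_5, q_5); compute convergents through index 5.
Convergents (p_i = a_i*p_{i-1} + p_{i-2}, q_i = a_i*q_{i-1} + q_{i-2} with p_{-2}=0, p_{-1}=1, q_{-2}=1, q_{-1}=0):
  i=0: a_0=8, p_0 = 8*1 + 0 = 8, q_0 = 8*0 + 1 = 1.
  i=1: a_1=2, p_1 = 2*8 + 1 = 17, q_1 = 2*1 + 0 = 2.
  i=2: a_2=1, p_2 = 1*17 + 8 = 25, q_2 = 1*2 + 1 = 3.
  i=3: a_3=2, p_3 = 2*25 + 17 = 67, q_3 = 2*3 + 2 = 8.
  i=4: a_4=1, p_4 = 1*67 + 25 = 92, q_4 = 1*8 + 3 = 11.
  i=5: a_5=2, p_5 = 2*92 + 67 = 251, q_5 = 2*11 + 8 = 30.
Check: 251^2 - 70*30^2 = 63001 - 63000 = 1, so (x, y) = (251, 30) solves the equation, and by the theorem it is the least positive solution.

(x, y) = (251, 30)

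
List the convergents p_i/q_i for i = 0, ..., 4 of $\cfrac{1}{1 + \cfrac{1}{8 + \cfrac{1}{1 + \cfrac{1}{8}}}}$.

Using the convergent recurrence p_i = a_i*p_{i-1} + p_{i-2}, q_i = a_i*q_{i-1} + q_{i-2} with p_{-2}=0, p_{-1}=1, q_{-2}=1, q_{-1}=0:
  i=0: a_0=0, p_0 = 0*1 + 0 = 0, q_0 = 0*0 + 1 = 1.
  i=1: a_1=1, p_1 = 1*0 + 1 = 1, q_1 = 1*1 + 0 = 1.
  i=2: a_2=8, p_2 = 8*1 + 0 = 8, q_2 = 8*1 + 1 = 9.
  i=3: a_3=1, p_3 = 1*8 + 1 = 9, q_3 = 1*9 + 1 = 10.
  i=4: a_4=8, p_4 = 8*9 + 8 = 80, q_4 = 8*10 + 9 = 89.

0/1, 1/1, 8/9, 9/10, 80/89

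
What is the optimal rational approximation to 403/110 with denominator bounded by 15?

11/3

Expand x = 403/110 as a continued fraction with the Euclidean algorithm:
  403 = 3*110 + 73, so a_0 = 3.
  110 = 1*73 + 37, so a_1 = 1.
  73 = 1*37 + 36, so a_2 = 1.
  37 = 1*36 + 1, so a_3 = 1.
  36 = 36*1 + 0, so a_4 = 36.
so x = [3; 1, 1, 1, 36].
Convergents (p_i = a_i*p_{i-1} + p_{i-2}, q_i = a_i*q_{i-1} + q_{i-2} with p_{-2}=0, p_{-1}=1, q_{-2}=1, q_{-1}=0), until the denominator exceeds 15:
  i=0: a_0=3, p_0 = 3*1 + 0 = 3, q_0 = 3*0 + 1 = 1.
  i=1: a_1=1, p_1 = 1*3 + 1 = 4, q_1 = 1*1 + 0 = 1.
  i=2: a_2=1, p_2 = 1*4 + 3 = 7, q_2 = 1*1 + 1 = 2.
  i=3: a_3=1, p_3 = 1*7 + 4 = 11, q_3 = 1*2 + 1 = 3.
  i=4: a_4=36, p_4 = 36*11 + 7 = 403, q_4 = 36*3 + 2 = 110.
q_4 = 110 > 15, so the last convergent with denominator <= 15 is p_3/q_3 = 11/3.
The closest fraction with denominator <= 15 is either p_3/q_3 or the intermediate fraction (k*p_3 + p_2)/(k*q_3 + q_2) with the largest k >= 1 whose denominator stays <= 15; these approach x as k grows, and every other convergent or intermediate fraction in range is farther away.
Largest k: floor((15 - q_2)/q_3) = floor((15 - 2)/3) = 4.
That gives (4*11 + 7)/(4*3 + 2) = 51/14.
Compare the errors: |x - 11/3| = |403*3 - 11*110|/(110*3) = 1/330, and |x - 51/14| = |403*14 - 51*110|/(110*14) = 32/1540.
Cross-multiplying, 1*1540 = 1540 < 10560 = 32*330, so 1/330 is smaller: the convergent 11/3 is closer to x than 51/14.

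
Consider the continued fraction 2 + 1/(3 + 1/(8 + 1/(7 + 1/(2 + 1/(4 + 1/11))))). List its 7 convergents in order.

2/1, 7/3, 58/25, 413/178, 884/381, 3949/1702, 44323/19103

Using the convergent recurrence p_i = a_i*p_{i-1} + p_{i-2}, q_i = a_i*q_{i-1} + q_{i-2} with p_{-2}=0, p_{-1}=1, q_{-2}=1, q_{-1}=0:
  i=0: a_0=2, p_0 = 2*1 + 0 = 2, q_0 = 2*0 + 1 = 1.
  i=1: a_1=3, p_1 = 3*2 + 1 = 7, q_1 = 3*1 + 0 = 3.
  i=2: a_2=8, p_2 = 8*7 + 2 = 58, q_2 = 8*3 + 1 = 25.
  i=3: a_3=7, p_3 = 7*58 + 7 = 413, q_3 = 7*25 + 3 = 178.
  i=4: a_4=2, p_4 = 2*413 + 58 = 884, q_4 = 2*178 + 25 = 381.
  i=5: a_5=4, p_5 = 4*884 + 413 = 3949, q_5 = 4*381 + 178 = 1702.
  i=6: a_6=11, p_6 = 11*3949 + 884 = 44323, q_6 = 11*1702 + 381 = 19103.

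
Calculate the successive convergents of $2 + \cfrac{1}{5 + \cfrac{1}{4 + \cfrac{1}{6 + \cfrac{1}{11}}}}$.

Using the convergent recurrence p_i = a_i*p_{i-1} + p_{i-2}, q_i = a_i*q_{i-1} + q_{i-2} with p_{-2}=0, p_{-1}=1, q_{-2}=1, q_{-1}=0:
  i=0: a_0=2, p_0 = 2*1 + 0 = 2, q_0 = 2*0 + 1 = 1.
  i=1: a_1=5, p_1 = 5*2 + 1 = 11, q_1 = 5*1 + 0 = 5.
  i=2: a_2=4, p_2 = 4*11 + 2 = 46, q_2 = 4*5 + 1 = 21.
  i=3: a_3=6, p_3 = 6*46 + 11 = 287, q_3 = 6*21 + 5 = 131.
  i=4: a_4=11, p_4 = 11*287 + 46 = 3203, q_4 = 11*131 + 21 = 1462.

2/1, 11/5, 46/21, 287/131, 3203/1462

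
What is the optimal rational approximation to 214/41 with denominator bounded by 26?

120/23

Expand x = 214/41 as a continued fraction with the Euclidean algorithm:
  214 = 5*41 + 9, so a_0 = 5.
  41 = 4*9 + 5, so a_1 = 4.
  9 = 1*5 + 4, so a_2 = 1.
  5 = 1*4 + 1, so a_3 = 1.
  4 = 4*1 + 0, so a_4 = 4.
so x = [5; 4, 1, 1, 4].
Convergents (p_i = a_i*p_{i-1} + p_{i-2}, q_i = a_i*q_{i-1} + q_{i-2} with p_{-2}=0, p_{-1}=1, q_{-2}=1, q_{-1}=0), until the denominator exceeds 26:
  i=0: a_0=5, p_0 = 5*1 + 0 = 5, q_0 = 5*0 + 1 = 1.
  i=1: a_1=4, p_1 = 4*5 + 1 = 21, q_1 = 4*1 + 0 = 4.
  i=2: a_2=1, p_2 = 1*21 + 5 = 26, q_2 = 1*4 + 1 = 5.
  i=3: a_3=1, p_3 = 1*26 + 21 = 47, q_3 = 1*5 + 4 = 9.
  i=4: a_4=4, p_4 = 4*47 + 26 = 214, q_4 = 4*9 + 5 = 41.
q_4 = 41 > 26, so the last convergent with denominator <= 26 is p_3/q_3 = 47/9.
The closest fraction with denominator <= 26 is either p_3/q_3 or the intermediate fraction (k*p_3 + p_2)/(k*q_3 + q_2) with the largest k >= 1 whose denominator stays <= 26; these approach x as k grows, and every other convergent or intermediate fraction in range is farther away.
Largest k: floor((26 - q_2)/q_3) = floor((26 - 5)/9) = 2.
That gives (2*47 + 26)/(2*9 + 5) = 120/23.
Compare the errors: |x - 47/9| = |214*9 - 47*41|/(41*9) = 1/369, and |x - 120/23| = |214*23 - 120*41|/(41*23) = 2/943.
Cross-multiplying, 2*369 = 738 < 943 = 1*943, so 2/943 is smaller: the intermediate fraction 120/23 is closer to x than 47/9.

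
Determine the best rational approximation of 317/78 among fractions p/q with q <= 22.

65/16

Expand x = 317/78 as a continued fraction with the Euclidean algorithm:
  317 = 4*78 + 5, so a_0 = 4.
  78 = 15*5 + 3, so a_1 = 15.
  5 = 1*3 + 2, so a_2 = 1.
  3 = 1*2 + 1, so a_3 = 1.
  2 = 2*1 + 0, so a_4 = 2.
so x = [4; 15, 1, 1, 2].
Convergents (p_i = a_i*p_{i-1} + p_{i-2}, q_i = a_i*q_{i-1} + q_{i-2} with p_{-2}=0, p_{-1}=1, q_{-2}=1, q_{-1}=0), until the denominator exceeds 22:
  i=0: a_0=4, p_0 = 4*1 + 0 = 4, q_0 = 4*0 + 1 = 1.
  i=1: a_1=15, p_1 = 15*4 + 1 = 61, q_1 = 15*1 + 0 = 15.
  i=2: a_2=1, p_2 = 1*61 + 4 = 65, q_2 = 1*15 + 1 = 16.
  i=3: a_3=1, p_3 = 1*65 + 61 = 126, q_3 = 1*16 + 15 = 31.
q_3 = 31 > 22, so the last convergent with denominator <= 22 is p_2/q_2 = 65/16.
The closest fraction with denominator <= 22 is either p_2/q_2 or the intermediate fraction (k*p_2 + p_1)/(k*q_2 + q_1) with the largest k >= 1 whose denominator stays <= 22; these approach x as k grows, and every other convergent or intermediate fraction in range is farther away.
Largest k: floor((22 - q_1)/q_2) = floor((22 - 15)/16) = 0.
Since k = 0, no intermediate fraction beyond p_2/q_2 has denominator <= 22, so the convergent 65/16 is the closest (its error is |317*16 - 65*78|/(78*16) = 2/1248).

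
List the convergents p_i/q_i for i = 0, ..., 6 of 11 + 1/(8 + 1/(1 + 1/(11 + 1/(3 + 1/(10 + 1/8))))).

Using the convergent recurrence p_i = a_i*p_{i-1} + p_{i-2}, q_i = a_i*q_{i-1} + q_{i-2} with p_{-2}=0, p_{-1}=1, q_{-2}=1, q_{-1}=0:
  i=0: a_0=11, p_0 = 11*1 + 0 = 11, q_0 = 11*0 + 1 = 1.
  i=1: a_1=8, p_1 = 8*11 + 1 = 89, q_1 = 8*1 + 0 = 8.
  i=2: a_2=1, p_2 = 1*89 + 11 = 100, q_2 = 1*8 + 1 = 9.
  i=3: a_3=11, p_3 = 11*100 + 89 = 1189, q_3 = 11*9 + 8 = 107.
  i=4: a_4=3, p_4 = 3*1189 + 100 = 3667, q_4 = 3*107 + 9 = 330.
  i=5: a_5=10, p_5 = 10*3667 + 1189 = 37859, q_5 = 10*330 + 107 = 3407.
  i=6: a_6=8, p_6 = 8*37859 + 3667 = 306539, q_6 = 8*3407 + 330 = 27586.

11/1, 89/8, 100/9, 1189/107, 3667/330, 37859/3407, 306539/27586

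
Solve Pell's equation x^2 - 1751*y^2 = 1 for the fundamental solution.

(x, y) = (34815, 832)

First expand sqrt(1751) as a continued fraction. With x_i = (sqrt(1751) + m_i)/d_i and (m_0, d_0) = (0, 1): a_0 = floor(sqrt(1751)) = 41, since 41^2 = 1681 <= 1751 < 1764 = 42^2.
Iterate m_{i+1} = d_i*a_i - m_i, d_{i+1} = (1751 - m_{i+1}^2)/d_i, a_{i+1} = floor((a_0 + m_{i+1})/d_{i+1}):
  m_1 = 1*41 - 0 = 41, d_1 = (1751 - 41^2)/1 = 70/1 = 70, a_1 = floor((41 + 41)/70) = 1.
  m_2 = 70*1 - 41 = 29, d_2 = (1751 - 29^2)/70 = 910/70 = 13, a_2 = floor((41 + 29)/13) = 5.
  m_3 = 13*5 - 29 = 36, d_3 = (1751 - 36^2)/13 = 455/13 = 35, a_3 = floor((41 + 36)/35) = 2.
  m_4 = 35*2 - 36 = 34, d_4 = (1751 - 34^2)/35 = 595/35 = 17, a_4 = floor((41 + 34)/17) = 4.
  m_5 = 17*4 - 34 = 34, d_5 = (1751 - 34^2)/17 = 595/17 = 35, a_5 = floor((41 + 34)/35) = 2.
  m_6 = 35*2 - 34 = 36, d_6 = (1751 - 36^2)/35 = 455/35 = 13, a_6 = floor((41 + 36)/13) = 5.
  m_7 = 13*5 - 36 = 29, d_7 = (1751 - 29^2)/13 = 910/13 = 70, a_7 = floor((41 + 29)/70) = 1.
  m_8 = 70*1 - 29 = 41, d_8 = (1751 - 41^2)/70 = 70/70 = 1, a_8 = floor((41 + 41)/1) = 82.
  m_9 = 1*82 - 41 = 41, d_9 = (1751 - 41^2)/1 = 70/1 = 70: (m_9, d_9) = (m_1, d_1) = (41, 70), so from here the quotients repeat a_1, ..., a_8; the period length is 8.
So sqrt(1751) = [41; (1, 5, 2, 4, 2, 5, 1, 82)] with period length k = 8.
k is even, so the fundamental solution of x^2 - 1751y^2 = 1 is (p_{k-1}, q_{k-1}) = (p_7, q_7); compute convergents through index 7.
Convergents (p_i = a_i*p_{i-1} + p_{i-2}, q_i = a_i*q_{i-1} + q_{i-2} with p_{-2}=0, p_{-1}=1, q_{-2}=1, q_{-1}=0):
  i=0: a_0=41, p_0 = 41*1 + 0 = 41, q_0 = 41*0 + 1 = 1.
  i=1: a_1=1, p_1 = 1*41 + 1 = 42, q_1 = 1*1 + 0 = 1.
  i=2: a_2=5, p_2 = 5*42 + 41 = 251, q_2 = 5*1 + 1 = 6.
  i=3: a_3=2, p_3 = 2*251 + 42 = 544, q_3 = 2*6 + 1 = 13.
  i=4: a_4=4, p_4 = 4*544 + 251 = 2427, q_4 = 4*13 + 6 = 58.
  i=5: a_5=2, p_5 = 2*2427 + 544 = 5398, q_5 = 2*58 + 13 = 129.
  i=6: a_6=5, p_6 = 5*5398 + 2427 = 29417, q_6 = 5*129 + 58 = 703.
  i=7: a_7=1, p_7 = 1*29417 + 5398 = 34815, q_7 = 1*703 + 129 = 832.
Check: 34815^2 - 1751*832^2 = 1212084225 - 1212084224 = 1, so (x, y) = (34815, 832) solves the equation, and by the theorem it is the least positive solution.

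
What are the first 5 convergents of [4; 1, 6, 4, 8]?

Using the convergent recurrence p_i = a_i*p_{i-1} + p_{i-2}, q_i = a_i*q_{i-1} + q_{i-2} with p_{-2}=0, p_{-1}=1, q_{-2}=1, q_{-1}=0:
  i=0: a_0=4, p_0 = 4*1 + 0 = 4, q_0 = 4*0 + 1 = 1.
  i=1: a_1=1, p_1 = 1*4 + 1 = 5, q_1 = 1*1 + 0 = 1.
  i=2: a_2=6, p_2 = 6*5 + 4 = 34, q_2 = 6*1 + 1 = 7.
  i=3: a_3=4, p_3 = 4*34 + 5 = 141, q_3 = 4*7 + 1 = 29.
  i=4: a_4=8, p_4 = 8*141 + 34 = 1162, q_4 = 8*29 + 7 = 239.

4/1, 5/1, 34/7, 141/29, 1162/239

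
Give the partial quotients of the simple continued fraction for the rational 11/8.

Run the Euclidean algorithm on 11 and 8; the successive quotients are the partial quotients a_0, a_1, ... (each step inverts the fractional part left over by the previous one):
  11 = 1*8 + 3, so a_0 = 1.
  8 = 2*3 + 2, so a_1 = 2.
  3 = 1*2 + 1, so a_2 = 1.
  2 = 2*1 + 0, so a_3 = 2.
The remainder reaches 0 after 4 divisions, so the expansion has 4 partial quotients, read off in order.

[1; 2, 1, 2]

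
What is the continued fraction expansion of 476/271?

Run the Euclidean algorithm on 476 and 271; the successive quotients are the partial quotients a_0, a_1, ... (each step inverts the fractional part left over by the previous one):
  476 = 1*271 + 205, so a_0 = 1.
  271 = 1*205 + 66, so a_1 = 1.
  205 = 3*66 + 7, so a_2 = 3.
  66 = 9*7 + 3, so a_3 = 9.
  7 = 2*3 + 1, so a_4 = 2.
  3 = 3*1 + 0, so a_5 = 3.
The remainder reaches 0 after 6 divisions, so the expansion has 6 partial quotients, read off in order.

[1; 1, 3, 9, 2, 3]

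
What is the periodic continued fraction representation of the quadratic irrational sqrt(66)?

[8; (8, 16)]

Write x_i = (sqrt(66) + m_i)/d_i with (m_0, d_0) = (0, 1). a_0 = floor(sqrt(66)) = 8, since 8^2 = 64 <= 66 < 81 = 9^2.
Iterate m_{i+1} = d_i*a_i - m_i, d_{i+1} = (66 - m_{i+1}^2)/d_i, a_{i+1} = floor((a_0 + m_{i+1})/d_{i+1}):
  m_1 = 1*8 - 0 = 8, d_1 = (66 - 8^2)/1 = 2/1 = 2, a_1 = floor((8 + 8)/2) = 8.
  m_2 = 2*8 - 8 = 8, d_2 = (66 - 8^2)/2 = 2/2 = 1, a_2 = floor((8 + 8)/1) = 16.
  m_3 = 1*16 - 8 = 8, d_3 = (66 - 8^2)/1 = 2/1 = 2: (m_3, d_3) = (m_1, d_1) = (8, 2), so from here the quotients repeat a_1, a_2; the period length is 2.
Hence the expansion of sqrt(66) is a_0 = 8 followed by the repeating block 8, 16 (period 2).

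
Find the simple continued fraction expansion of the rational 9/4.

Run the Euclidean algorithm on 9 and 4; the successive quotients are the partial quotients a_0, a_1, ... (each step inverts the fractional part left over by the previous one):
  9 = 2*4 + 1, so a_0 = 2.
  4 = 4*1 + 0, so a_1 = 4.
The remainder reaches 0 after 2 divisions, so the expansion has 2 partial quotients, read off in order.

[2; 4]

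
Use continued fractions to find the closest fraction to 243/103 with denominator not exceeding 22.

33/14

Expand x = 243/103 as a continued fraction with the Euclidean algorithm:
  243 = 2*103 + 37, so a_0 = 2.
  103 = 2*37 + 29, so a_1 = 2.
  37 = 1*29 + 8, so a_2 = 1.
  29 = 3*8 + 5, so a_3 = 3.
  8 = 1*5 + 3, so a_4 = 1.
  5 = 1*3 + 2, so a_5 = 1.
  3 = 1*2 + 1, so a_6 = 1.
  2 = 2*1 + 0, so a_7 = 2.
so x = [2; 2, 1, 3, 1, 1, 1, 2].
Convergents (p_i = a_i*p_{i-1} + p_{i-2}, q_i = a_i*q_{i-1} + q_{i-2} with p_{-2}=0, p_{-1}=1, q_{-2}=1, q_{-1}=0), until the denominator exceeds 22:
  i=0: a_0=2, p_0 = 2*1 + 0 = 2, q_0 = 2*0 + 1 = 1.
  i=1: a_1=2, p_1 = 2*2 + 1 = 5, q_1 = 2*1 + 0 = 2.
  i=2: a_2=1, p_2 = 1*5 + 2 = 7, q_2 = 1*2 + 1 = 3.
  i=3: a_3=3, p_3 = 3*7 + 5 = 26, q_3 = 3*3 + 2 = 11.
  i=4: a_4=1, p_4 = 1*26 + 7 = 33, q_4 = 1*11 + 3 = 14.
  i=5: a_5=1, p_5 = 1*33 + 26 = 59, q_5 = 1*14 + 11 = 25.
q_5 = 25 > 22, so the last convergent with denominator <= 22 is p_4/q_4 = 33/14.
The closest fraction with denominator <= 22 is either p_4/q_4 or the intermediate fraction (k*p_4 + p_3)/(k*q_4 + q_3) with the largest k >= 1 whose denominator stays <= 22; these approach x as k grows, and every other convergent or intermediate fraction in range is farther away.
Largest k: floor((22 - q_3)/q_4) = floor((22 - 11)/14) = 0.
Since k = 0, no intermediate fraction beyond p_4/q_4 has denominator <= 22, so the convergent 33/14 is the closest (its error is |243*14 - 33*103|/(103*14) = 3/1442).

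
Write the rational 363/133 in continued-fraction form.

Run the Euclidean algorithm on 363 and 133; the successive quotients are the partial quotients a_0, a_1, ... (each step inverts the fractional part left over by the previous one):
  363 = 2*133 + 97, so a_0 = 2.
  133 = 1*97 + 36, so a_1 = 1.
  97 = 2*36 + 25, so a_2 = 2.
  36 = 1*25 + 11, so a_3 = 1.
  25 = 2*11 + 3, so a_4 = 2.
  11 = 3*3 + 2, so a_5 = 3.
  3 = 1*2 + 1, so a_6 = 1.
  2 = 2*1 + 0, so a_7 = 2.
The remainder reaches 0 after 8 divisions, so the expansion has 8 partial quotients, read off in order.

[2; 1, 2, 1, 2, 3, 1, 2]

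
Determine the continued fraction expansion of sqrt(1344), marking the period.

Write x_i = (sqrt(1344) + m_i)/d_i with (m_0, d_0) = (0, 1). a_0 = floor(sqrt(1344)) = 36, since 36^2 = 1296 <= 1344 < 1369 = 37^2.
Iterate m_{i+1} = d_i*a_i - m_i, d_{i+1} = (1344 - m_{i+1}^2)/d_i, a_{i+1} = floor((a_0 + m_{i+1})/d_{i+1}):
  m_1 = 1*36 - 0 = 36, d_1 = (1344 - 36^2)/1 = 48/1 = 48, a_1 = floor((36 + 36)/48) = 1.
  m_2 = 48*1 - 36 = 12, d_2 = (1344 - 12^2)/48 = 1200/48 = 25, a_2 = floor((36 + 12)/25) = 1.
  m_3 = 25*1 - 12 = 13, d_3 = (1344 - 13^2)/25 = 1175/25 = 47, a_3 = floor((36 + 13)/47) = 1.
  m_4 = 47*1 - 13 = 34, d_4 = (1344 - 34^2)/47 = 188/47 = 4, a_4 = floor((36 + 34)/4) = 17.
  m_5 = 4*17 - 34 = 34, d_5 = (1344 - 34^2)/4 = 188/4 = 47, a_5 = floor((36 + 34)/47) = 1.
  m_6 = 47*1 - 34 = 13, d_6 = (1344 - 13^2)/47 = 1175/47 = 25, a_6 = floor((36 + 13)/25) = 1.
  m_7 = 25*1 - 13 = 12, d_7 = (1344 - 12^2)/25 = 1200/25 = 48, a_7 = floor((36 + 12)/48) = 1.
  m_8 = 48*1 - 12 = 36, d_8 = (1344 - 36^2)/48 = 48/48 = 1, a_8 = floor((36 + 36)/1) = 72.
  m_9 = 1*72 - 36 = 36, d_9 = (1344 - 36^2)/1 = 48/1 = 48: (m_9, d_9) = (m_1, d_1) = (36, 48), so from here the quotients repeat a_1, ..., a_8; the period length is 8.
Hence the expansion of sqrt(1344) is a_0 = 36 followed by the repeating block 1, 1, 1, 17, 1, 1, 1, 72 (period 8).

[36; (1, 1, 1, 17, 1, 1, 1, 72)]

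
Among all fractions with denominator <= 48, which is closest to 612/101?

Expand x = 612/101 as a continued fraction with the Euclidean algorithm:
  612 = 6*101 + 6, so a_0 = 6.
  101 = 16*6 + 5, so a_1 = 16.
  6 = 1*5 + 1, so a_2 = 1.
  5 = 5*1 + 0, so a_3 = 5.
so x = [6; 16, 1, 5].
Convergents (p_i = a_i*p_{i-1} + p_{i-2}, q_i = a_i*q_{i-1} + q_{i-2} with p_{-2}=0, p_{-1}=1, q_{-2}=1, q_{-1}=0), until the denominator exceeds 48:
  i=0: a_0=6, p_0 = 6*1 + 0 = 6, q_0 = 6*0 + 1 = 1.
  i=1: a_1=16, p_1 = 16*6 + 1 = 97, q_1 = 16*1 + 0 = 16.
  i=2: a_2=1, p_2 = 1*97 + 6 = 103, q_2 = 1*16 + 1 = 17.
  i=3: a_3=5, p_3 = 5*103 + 97 = 612, q_3 = 5*17 + 16 = 101.
q_3 = 101 > 48, so the last convergent with denominator <= 48 is p_2/q_2 = 103/17.
The closest fraction with denominator <= 48 is either p_2/q_2 or the intermediate fraction (k*p_2 + p_1)/(k*q_2 + q_1) with the largest k >= 1 whose denominator stays <= 48; these approach x as k grows, and every other convergent or intermediate fraction in range is farther away.
Largest k: floor((48 - q_1)/q_2) = floor((48 - 16)/17) = 1.
That gives (1*103 + 97)/(1*17 + 16) = 200/33.
Compare the errors: |x - 103/17| = |612*17 - 103*101|/(101*17) = 1/1717, and |x - 200/33| = |612*33 - 200*101|/(101*33) = 4/3333.
Cross-multiplying, 1*3333 = 3333 < 6868 = 4*1717, so 1/1717 is smaller: the convergent 103/17 is closer to x than 200/33.

103/17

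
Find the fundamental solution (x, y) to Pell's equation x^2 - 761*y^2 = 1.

(x, y) = (1280001, 46400)

First expand sqrt(761) as a continued fraction. With x_i = (sqrt(761) + m_i)/d_i and (m_0, d_0) = (0, 1): a_0 = floor(sqrt(761)) = 27, since 27^2 = 729 <= 761 < 784 = 28^2.
Iterate m_{i+1} = d_i*a_i - m_i, d_{i+1} = (761 - m_{i+1}^2)/d_i, a_{i+1} = floor((a_0 + m_{i+1})/d_{i+1}):
  m_1 = 1*27 - 0 = 27, d_1 = (761 - 27^2)/1 = 32/1 = 32, a_1 = floor((27 + 27)/32) = 1.
  m_2 = 32*1 - 27 = 5, d_2 = (761 - 5^2)/32 = 736/32 = 23, a_2 = floor((27 + 5)/23) = 1.
  m_3 = 23*1 - 5 = 18, d_3 = (761 - 18^2)/23 = 437/23 = 19, a_3 = floor((27 + 18)/19) = 2.
  m_4 = 19*2 - 18 = 20, d_4 = (761 - 20^2)/19 = 361/19 = 19, a_4 = floor((27 + 20)/19) = 2.
  m_5 = 19*2 - 20 = 18, d_5 = (761 - 18^2)/19 = 437/19 = 23, a_5 = floor((27 + 18)/23) = 1.
  m_6 = 23*1 - 18 = 5, d_6 = (761 - 5^2)/23 = 736/23 = 32, a_6 = floor((27 + 5)/32) = 1.
  m_7 = 32*1 - 5 = 27, d_7 = (761 - 27^2)/32 = 32/32 = 1, a_7 = floor((27 + 27)/1) = 54.
  m_8 = 1*54 - 27 = 27, d_8 = (761 - 27^2)/1 = 32/1 = 32: (m_8, d_8) = (m_1, d_1) = (27, 32), so from here the quotients repeat a_1, ..., a_7; the period length is 7.
So sqrt(761) = [27; (1, 1, 2, 2, 1, 1, 54)] with period length k = 7.
k is odd, so (p_{k-1}, q_{k-1}) only solves x^2 - 761y^2 = -1 and the fundamental solution of x^2 - 761y^2 = 1 is (p_{2k-1}, q_{2k-1}) = (p_13, q_13); compute convergents through index 13, running through the period twice.
Convergents (p_i = a_i*p_{i-1} + p_{i-2}, q_i = a_i*q_{i-1} + q_{i-2} with p_{-2}=0, p_{-1}=1, q_{-2}=1, q_{-1}=0):
  i=0: a_0=27, p_0 = 27*1 + 0 = 27, q_0 = 27*0 + 1 = 1.
  i=1: a_1=1, p_1 = 1*27 + 1 = 28, q_1 = 1*1 + 0 = 1.
  i=2: a_2=1, p_2 = 1*28 + 27 = 55, q_2 = 1*1 + 1 = 2.
  i=3: a_3=2, p_3 = 2*55 + 28 = 138, q_3 = 2*2 + 1 = 5.
  i=4: a_4=2, p_4 = 2*138 + 55 = 331, q_4 = 2*5 + 2 = 12.
  i=5: a_5=1, p_5 = 1*331 + 138 = 469, q_5 = 1*12 + 5 = 17.
  i=6: a_6=1, p_6 = 1*469 + 331 = 800, q_6 = 1*17 + 12 = 29.
  i=7: a_7=54, p_7 = 54*800 + 469 = 43669, q_7 = 54*29 + 17 = 1583.
  i=8: a_8=1, p_8 = 1*43669 + 800 = 44469, q_8 = 1*1583 + 29 = 1612.
  i=9: a_9=1, p_9 = 1*44469 + 43669 = 88138, q_9 = 1*1612 + 1583 = 3195.
  i=10: a_10=2, p_10 = 2*88138 + 44469 = 220745, q_10 = 2*3195 + 1612 = 8002.
  i=11: a_11=2, p_11 = 2*220745 + 88138 = 529628, q_11 = 2*8002 + 3195 = 19199.
  i=12: a_12=1, p_12 = 1*529628 + 220745 = 750373, q_12 = 1*19199 + 8002 = 27201.
  i=13: a_13=1, p_13 = 1*750373 + 529628 = 1280001, q_13 = 1*27201 + 19199 = 46400.
Indeed p_6^2 - 761*q_6^2 = 640000 - 640001 = -1, not +1.
Check: 1280001^2 - 761*46400^2 = 1638402560001 - 1638402560000 = 1, so (x, y) = (1280001, 46400) solves the equation, and by the theorem it is the least positive solution.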